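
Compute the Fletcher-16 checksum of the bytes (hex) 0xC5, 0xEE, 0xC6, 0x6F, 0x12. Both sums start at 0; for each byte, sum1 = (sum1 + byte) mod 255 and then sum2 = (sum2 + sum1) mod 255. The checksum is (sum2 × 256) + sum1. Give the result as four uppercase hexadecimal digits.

Running sums (mod 255):
  after byte 0 (0xC5): sum1=197, sum2=197
  after byte 1 (0xEE): sum1=180, sum2=122
  after byte 2 (0xC6): sum1=123, sum2=245
  after byte 3 (0x6F): sum1=234, sum2=224
  after byte 4 (0x12): sum1=252, sum2=221
Checksum = sum2·256 + sum1 = 221·256 + 252 = 56828 = 0xDDFC.

DDFC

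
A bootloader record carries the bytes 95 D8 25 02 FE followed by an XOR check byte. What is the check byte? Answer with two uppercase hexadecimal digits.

XOR the bytes together:
  start with 0x95
  0x95 ⊕ 0xD8 = 0x4D
  0x4D ⊕ 0x25 = 0x68
  0x68 ⊕ 0x02 = 0x6A
  0x6A ⊕ 0xFE = 0x94

94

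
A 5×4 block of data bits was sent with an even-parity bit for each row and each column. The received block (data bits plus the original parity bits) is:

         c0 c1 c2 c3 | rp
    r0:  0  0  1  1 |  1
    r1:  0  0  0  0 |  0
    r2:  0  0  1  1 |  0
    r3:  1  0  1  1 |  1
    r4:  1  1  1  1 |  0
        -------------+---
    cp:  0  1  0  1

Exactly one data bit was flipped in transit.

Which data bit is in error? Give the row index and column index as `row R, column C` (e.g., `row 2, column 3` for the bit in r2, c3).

Recompute each row's even parity and compare to rp:
  r0: data parity 0, sent rp 1 → mismatch
  r1: data parity 0, sent rp 0 → ok
  r2: data parity 0, sent rp 0 → ok
  r3: data parity 1, sent rp 1 → ok
  r4: data parity 0, sent rp 0 → ok
Recompute each column's even parity and compare to cp:
  c0: data parity 0, sent cp 0 → ok
  c1: data parity 1, sent cp 1 → ok
  c2: data parity 0, sent cp 0 → ok
  c3: data parity 0, sent cp 1 → mismatch
Exactly one row (r0) and one column (c3) fail → the flipped bit is at their intersection.

row 0, column 3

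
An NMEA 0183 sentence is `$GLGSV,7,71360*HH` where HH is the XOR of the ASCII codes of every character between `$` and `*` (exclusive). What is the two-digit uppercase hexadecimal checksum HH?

4D

XOR the ASCII codes of the payload characters:
  'G' = 0x47 → acc = 0x47
  'L' = 0x4C → acc = 0x0B
  'G' = 0x47 → acc = 0x4C
  'S' = 0x53 → acc = 0x1F
  'V' = 0x56 → acc = 0x49
  ',' = 0x2C → acc = 0x65
  '7' = 0x37 → acc = 0x52
  ',' = 0x2C → acc = 0x7E
  '7' = 0x37 → acc = 0x49
  '1' = 0x31 → acc = 0x78
  '3' = 0x33 → acc = 0x4B
  '6' = 0x36 → acc = 0x7D
  '0' = 0x30 → acc = 0x4D
Checksum = 0x4D.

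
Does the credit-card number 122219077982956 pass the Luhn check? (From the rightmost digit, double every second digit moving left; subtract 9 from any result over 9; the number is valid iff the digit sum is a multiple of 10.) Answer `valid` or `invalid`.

From the right, keep odd positions and double even positions (subtract 9 from any doubled value over 9):
  doubled (positions 2,4,...): 1 4 9 5 9 4 4 → sum 36
  kept (positions 1,3,...): 6 9 8 7 0 1 2 1 → sum 34
Total = 70.
70 mod 10 = 0, so the number is valid.

valid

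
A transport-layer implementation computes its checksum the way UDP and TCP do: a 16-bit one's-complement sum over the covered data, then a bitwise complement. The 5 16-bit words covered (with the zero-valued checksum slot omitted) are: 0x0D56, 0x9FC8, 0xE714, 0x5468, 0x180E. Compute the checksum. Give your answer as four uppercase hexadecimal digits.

One's-complement addition (fold any carry out of bit 15 back into bit 0):
  0x0D56 + 0x9FC8 = 0x0AD1E
  0xAD1E + 0xE714 = 0x19432 → wrap carry → 0x9433
  0x9433 + 0x5468 = 0x0E89B
  0xE89B + 0x180E = 0x100A9 → wrap carry → 0x00AA
One's-complement sum = 0x00AA.
Checksum = ~0x00AA & 0xFFFF = 0xFF55.

FF55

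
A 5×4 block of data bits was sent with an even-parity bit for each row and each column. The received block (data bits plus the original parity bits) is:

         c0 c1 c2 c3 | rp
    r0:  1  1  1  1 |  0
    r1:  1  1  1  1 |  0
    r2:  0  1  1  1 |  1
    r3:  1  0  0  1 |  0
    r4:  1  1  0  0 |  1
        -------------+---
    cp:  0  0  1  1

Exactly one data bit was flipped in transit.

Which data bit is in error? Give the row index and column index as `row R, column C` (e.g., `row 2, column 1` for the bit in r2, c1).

Recompute each row's even parity and compare to rp:
  r0: data parity 0, sent rp 0 → ok
  r1: data parity 0, sent rp 0 → ok
  r2: data parity 1, sent rp 1 → ok
  r3: data parity 0, sent rp 0 → ok
  r4: data parity 0, sent rp 1 → mismatch
Recompute each column's even parity and compare to cp:
  c0: data parity 0, sent cp 0 → ok
  c1: data parity 0, sent cp 0 → ok
  c2: data parity 1, sent cp 1 → ok
  c3: data parity 0, sent cp 1 → mismatch
Exactly one row (r4) and one column (c3) fail → the flipped bit is at their intersection.

row 4, column 3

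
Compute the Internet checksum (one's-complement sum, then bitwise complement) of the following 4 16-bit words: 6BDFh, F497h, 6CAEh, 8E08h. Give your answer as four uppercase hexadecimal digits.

A4D1

One's-complement addition (fold any carry out of bit 15 back into bit 0):
  0x6BDF + 0xF497 = 0x16076 → wrap carry → 0x6077
  0x6077 + 0x6CAE = 0x0CD25
  0xCD25 + 0x8E08 = 0x15B2D → wrap carry → 0x5B2E
One's-complement sum = 0x5B2E.
Checksum = ~0x5B2E & 0xFFFF = 0xA4D1.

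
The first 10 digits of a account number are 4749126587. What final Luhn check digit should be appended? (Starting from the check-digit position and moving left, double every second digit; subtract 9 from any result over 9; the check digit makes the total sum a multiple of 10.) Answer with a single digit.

3

Partial digits right→left: 7 8 5 6 2 1 9 4 7 4
Double every second digit counting from the check-digit position (so the 1st, 3rd, 5th, ... of the partial from the right).
  doubled (with −9 where >9): 5 1 4 9 5 → sum 24
  kept as-is: 8 6 1 4 4 → sum 23
Total = 24 + 23 = 47.
Check digit = (10 − (47 mod 10)) mod 10 = 3.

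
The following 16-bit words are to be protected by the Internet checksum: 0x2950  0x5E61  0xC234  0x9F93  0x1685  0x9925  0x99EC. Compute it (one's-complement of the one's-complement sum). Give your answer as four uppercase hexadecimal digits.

CCEE

One's-complement addition (fold any carry out of bit 15 back into bit 0):
  0x2950 + 0x5E61 = 0x087B1
  0x87B1 + 0xC234 = 0x149E5 → wrap carry → 0x49E6
  0x49E6 + 0x9F93 = 0x0E979
  0xE979 + 0x1685 = 0x0FFFE
  0xFFFE + 0x9925 = 0x19923 → wrap carry → 0x9924
  0x9924 + 0x99EC = 0x13310 → wrap carry → 0x3311
One's-complement sum = 0x3311.
Checksum = ~0x3311 & 0xFFFF = 0xCCEE.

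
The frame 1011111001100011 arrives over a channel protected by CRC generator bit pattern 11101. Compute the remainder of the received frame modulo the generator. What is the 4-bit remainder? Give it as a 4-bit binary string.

0000

Modulo-2 division of 1011111001100011 by 11101:
  pos 0: 10111 XOR 11101 = 01010
  pos 1: 10101 XOR 11101 = 01000
  pos 2: 10001 XOR 11101 = 01100
  pos 3: 11000 XOR 11101 = 00101
  pos 5: 10101 XOR 11101 = 01000
  pos 6: 10001 XOR 11101 = 01100
  pos 7: 11000 XOR 11101 = 00101
  pos 9: 10100 XOR 11101 = 01001
  pos 10: 10011 XOR 11101 = 01110
  pos 11: 11101 XOR 11101 = 00000
Remainder = 0000 (zero — the frame passes the CRC check).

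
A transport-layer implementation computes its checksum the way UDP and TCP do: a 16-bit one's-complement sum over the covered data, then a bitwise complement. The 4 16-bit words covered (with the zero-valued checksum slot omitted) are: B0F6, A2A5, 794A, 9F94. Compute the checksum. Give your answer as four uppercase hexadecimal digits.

One's-complement addition (fold any carry out of bit 15 back into bit 0):
  0xB0F6 + 0xA2A5 = 0x1539B → wrap carry → 0x539C
  0x539C + 0x794A = 0x0CCE6
  0xCCE6 + 0x9F94 = 0x16C7A → wrap carry → 0x6C7B
One's-complement sum = 0x6C7B.
Checksum = ~0x6C7B & 0xFFFF = 0x9384.

9384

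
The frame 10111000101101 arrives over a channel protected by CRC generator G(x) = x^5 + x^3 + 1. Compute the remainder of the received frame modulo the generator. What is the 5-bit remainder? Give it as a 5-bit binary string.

10000

Modulo-2 division of 10111000101101 by 101001:
  pos 0: 101110 XOR 101001 = 000111
  pos 3: 111001 XOR 101001 = 010000
  pos 4: 100000 XOR 101001 = 001001
  pos 6: 100111 XOR 101001 = 001110
  pos 8: 111001 XOR 101001 = 010000
Remainder = 10000 (nonzero — an error is detected).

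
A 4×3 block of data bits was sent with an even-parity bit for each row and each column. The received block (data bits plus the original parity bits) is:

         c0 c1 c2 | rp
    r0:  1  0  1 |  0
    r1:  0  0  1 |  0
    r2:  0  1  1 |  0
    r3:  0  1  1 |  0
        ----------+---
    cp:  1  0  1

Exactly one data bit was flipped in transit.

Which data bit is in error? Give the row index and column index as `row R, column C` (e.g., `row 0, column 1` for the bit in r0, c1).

row 1, column 2

Recompute each row's even parity and compare to rp:
  r0: data parity 0, sent rp 0 → ok
  r1: data parity 1, sent rp 0 → mismatch
  r2: data parity 0, sent rp 0 → ok
  r3: data parity 0, sent rp 0 → ok
Recompute each column's even parity and compare to cp:
  c0: data parity 1, sent cp 1 → ok
  c1: data parity 0, sent cp 0 → ok
  c2: data parity 0, sent cp 1 → mismatch
Exactly one row (r1) and one column (c2) fail → the flipped bit is at their intersection.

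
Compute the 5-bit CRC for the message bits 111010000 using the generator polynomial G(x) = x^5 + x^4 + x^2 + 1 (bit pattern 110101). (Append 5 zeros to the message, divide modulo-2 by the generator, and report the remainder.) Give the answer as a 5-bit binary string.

00110

Append 5 zeros: 11101000000000. Divide by 110101 (XOR where the leading bit is 1):
  pos 0: 111010 XOR 110101 = 001111
  pos 2: 111100 XOR 110101 = 001001
  pos 4: 100100 XOR 110101 = 010001
  pos 5: 100010 XOR 110101 = 010111
  pos 6: 101110 XOR 110101 = 011011
  pos 7: 110110 XOR 110101 = 000011
Remainder (last 5 bits) = 00110. This is the CRC / FCS.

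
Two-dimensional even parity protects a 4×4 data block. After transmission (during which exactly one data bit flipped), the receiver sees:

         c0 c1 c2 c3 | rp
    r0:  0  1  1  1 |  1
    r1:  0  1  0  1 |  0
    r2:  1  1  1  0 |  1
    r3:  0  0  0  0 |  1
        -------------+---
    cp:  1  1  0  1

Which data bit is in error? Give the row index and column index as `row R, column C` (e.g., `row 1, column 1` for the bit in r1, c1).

row 3, column 3

Recompute each row's even parity and compare to rp:
  r0: data parity 1, sent rp 1 → ok
  r1: data parity 0, sent rp 0 → ok
  r2: data parity 1, sent rp 1 → ok
  r3: data parity 0, sent rp 1 → mismatch
Recompute each column's even parity and compare to cp:
  c0: data parity 1, sent cp 1 → ok
  c1: data parity 1, sent cp 1 → ok
  c2: data parity 0, sent cp 0 → ok
  c3: data parity 0, sent cp 1 → mismatch
Exactly one row (r3) and one column (c3) fail → the flipped bit is at their intersection.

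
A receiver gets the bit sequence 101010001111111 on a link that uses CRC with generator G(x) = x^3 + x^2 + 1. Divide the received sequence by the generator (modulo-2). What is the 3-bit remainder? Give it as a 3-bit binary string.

Modulo-2 division of 101010001111111 by 1101:
  pos 0: 1010 XOR 1101 = 0111
  pos 1: 1111 XOR 1101 = 0010
  pos 3: 1000 XOR 1101 = 0101
  pos 4: 1010 XOR 1101 = 0111
  pos 5: 1111 XOR 1101 = 0010
  pos 7: 1011 XOR 1101 = 0110
  pos 8: 1101 XOR 1101 = 0000
Remainder = 111 (nonzero — an error is detected).

111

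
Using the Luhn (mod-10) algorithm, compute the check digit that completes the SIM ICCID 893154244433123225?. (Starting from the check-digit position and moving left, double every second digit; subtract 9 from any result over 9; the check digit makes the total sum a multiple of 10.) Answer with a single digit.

9

Partial digits right→left: 5 2 2 3 2 1 3 3 4 4 4 2 4 5 1 3 9 8
Double every second digit counting from the check-digit position (so the 1st, 3rd, 5th, ... of the partial from the right).
  doubled (with −9 where >9): 1 4 4 6 8 8 8 2 9 → sum 50
  kept as-is: 2 3 1 3 4 2 5 3 8 → sum 31
Total = 50 + 31 = 81.
Check digit = (10 − (81 mod 10)) mod 10 = 9.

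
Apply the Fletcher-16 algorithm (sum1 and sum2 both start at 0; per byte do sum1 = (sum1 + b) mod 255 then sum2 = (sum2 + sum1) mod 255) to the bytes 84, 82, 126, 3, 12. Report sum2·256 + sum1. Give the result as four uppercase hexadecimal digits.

Running sums (mod 255):
  after byte 0 (84): sum1=84, sum2=84
  after byte 1 (82): sum1=166, sum2=250
  after byte 2 (126): sum1=37, sum2=32
  after byte 3 (3): sum1=40, sum2=72
  after byte 4 (12): sum1=52, sum2=124
Checksum = sum2·256 + sum1 = 124·256 + 52 = 31796 = 0x7C34.

7C34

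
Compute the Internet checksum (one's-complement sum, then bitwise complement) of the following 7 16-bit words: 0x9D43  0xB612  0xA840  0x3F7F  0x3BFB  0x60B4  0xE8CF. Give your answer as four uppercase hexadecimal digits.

One's-complement addition (fold any carry out of bit 15 back into bit 0):
  0x9D43 + 0xB612 = 0x15355 → wrap carry → 0x5356
  0x5356 + 0xA840 = 0x0FB96
  0xFB96 + 0x3F7F = 0x13B15 → wrap carry → 0x3B16
  0x3B16 + 0x3BFB = 0x07711
  0x7711 + 0x60B4 = 0x0D7C5
  0xD7C5 + 0xE8CF = 0x1C094 → wrap carry → 0xC095
One's-complement sum = 0xC095.
Checksum = ~0xC095 & 0xFFFF = 0x3F6A.

3F6A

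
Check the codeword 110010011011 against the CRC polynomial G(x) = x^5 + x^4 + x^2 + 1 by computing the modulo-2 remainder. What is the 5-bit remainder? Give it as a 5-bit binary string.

11001

Modulo-2 division of 110010011011 by 110101:
  pos 0: 110010 XOR 110101 = 000111
  pos 3: 111011 XOR 110101 = 001110
  pos 5: 111001 XOR 110101 = 001100
Remainder = 11001 (nonzero — an error is detected).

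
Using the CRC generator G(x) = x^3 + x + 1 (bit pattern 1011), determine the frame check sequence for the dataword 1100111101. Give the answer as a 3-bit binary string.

011

Append 3 zeros: 1100111101000. Divide by 1011 (XOR where the leading bit is 1):
  pos 0: 1100 XOR 1011 = 0111
  pos 1: 1111 XOR 1011 = 0100
  pos 2: 1001 XOR 1011 = 0010
  pos 4: 1011 XOR 1011 = 0000
  pos 9: 1000 XOR 1011 = 0011
Remainder (last 3 bits) = 011. This is the CRC / FCS.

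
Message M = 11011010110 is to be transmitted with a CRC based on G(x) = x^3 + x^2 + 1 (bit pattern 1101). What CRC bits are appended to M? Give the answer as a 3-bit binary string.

001

Append 3 zeros: 11011010110000. Divide by 1101 (XOR where the leading bit is 1):
  pos 0: 1101 XOR 1101 = 0000
  pos 4: 1010 XOR 1101 = 0111
  pos 5: 1111 XOR 1101 = 0010
  pos 7: 1010 XOR 1101 = 0111
  pos 8: 1110 XOR 1101 = 0011
  pos 10: 1100 XOR 1101 = 0001
Remainder (last 3 bits) = 001. This is the CRC / FCS.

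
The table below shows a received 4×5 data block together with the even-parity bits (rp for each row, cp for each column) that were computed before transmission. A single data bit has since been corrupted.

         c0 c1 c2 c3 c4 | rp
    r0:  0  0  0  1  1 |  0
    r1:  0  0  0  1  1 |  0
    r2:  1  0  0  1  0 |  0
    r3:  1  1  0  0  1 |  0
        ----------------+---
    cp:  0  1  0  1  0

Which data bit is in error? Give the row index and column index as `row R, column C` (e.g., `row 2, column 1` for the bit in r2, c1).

row 3, column 4

Recompute each row's even parity and compare to rp:
  r0: data parity 0, sent rp 0 → ok
  r1: data parity 0, sent rp 0 → ok
  r2: data parity 0, sent rp 0 → ok
  r3: data parity 1, sent rp 0 → mismatch
Recompute each column's even parity and compare to cp:
  c0: data parity 0, sent cp 0 → ok
  c1: data parity 1, sent cp 1 → ok
  c2: data parity 0, sent cp 0 → ok
  c3: data parity 1, sent cp 1 → ok
  c4: data parity 1, sent cp 0 → mismatch
Exactly one row (r3) and one column (c4) fail → the flipped bit is at their intersection.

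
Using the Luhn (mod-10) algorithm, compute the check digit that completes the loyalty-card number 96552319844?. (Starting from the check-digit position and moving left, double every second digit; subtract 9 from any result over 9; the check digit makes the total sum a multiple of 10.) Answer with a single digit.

Partial digits right→left: 4 4 8 9 1 3 2 5 5 6 9
Double every second digit counting from the check-digit position (so the 1st, 3rd, 5th, ... of the partial from the right).
  doubled (with −9 where >9): 8 7 2 4 1 9 → sum 31
  kept as-is: 4 9 3 5 6 → sum 27
Total = 31 + 27 = 58.
Check digit = (10 − (58 mod 10)) mod 10 = 2.

2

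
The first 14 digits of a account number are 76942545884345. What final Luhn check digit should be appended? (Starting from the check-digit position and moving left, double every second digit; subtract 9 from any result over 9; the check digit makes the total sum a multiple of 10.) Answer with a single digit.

Partial digits right→left: 5 4 3 4 8 8 5 4 5 2 4 9 6 7
Double every second digit counting from the check-digit position (so the 1st, 3rd, 5th, ... of the partial from the right).
  doubled (with −9 where >9): 1 6 7 1 1 8 3 → sum 27
  kept as-is: 4 4 8 4 2 9 7 → sum 38
Total = 27 + 38 = 65.
Check digit = (10 − (65 mod 10)) mod 10 = 5.

5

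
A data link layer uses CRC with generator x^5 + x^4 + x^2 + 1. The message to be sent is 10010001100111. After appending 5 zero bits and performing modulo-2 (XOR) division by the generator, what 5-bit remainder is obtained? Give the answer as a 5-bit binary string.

Append 5 zeros: 1001000110011100000. Divide by 110101 (XOR where the leading bit is 1):
  pos 0: 100100 XOR 110101 = 010001
  pos 1: 100010 XOR 110101 = 010111
  pos 2: 101111 XOR 110101 = 011010
  pos 3: 110101 XOR 110101 = 000000
  pos 11: 111000 XOR 110101 = 001101
  pos 13: 110100 XOR 110101 = 000001
Remainder (last 5 bits) = 00001. This is the CRC / FCS.

00001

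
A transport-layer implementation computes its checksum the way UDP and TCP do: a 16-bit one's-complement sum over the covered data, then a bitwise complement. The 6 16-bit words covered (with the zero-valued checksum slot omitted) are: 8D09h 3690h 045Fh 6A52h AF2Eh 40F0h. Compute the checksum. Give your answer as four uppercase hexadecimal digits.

DD95

One's-complement addition (fold any carry out of bit 15 back into bit 0):
  0x8D09 + 0x3690 = 0x0C399
  0xC399 + 0x045F = 0x0C7F8
  0xC7F8 + 0x6A52 = 0x1324A → wrap carry → 0x324B
  0x324B + 0xAF2E = 0x0E179
  0xE179 + 0x40F0 = 0x12269 → wrap carry → 0x226A
One's-complement sum = 0x226A.
Checksum = ~0x226A & 0xFFFF = 0xDD95.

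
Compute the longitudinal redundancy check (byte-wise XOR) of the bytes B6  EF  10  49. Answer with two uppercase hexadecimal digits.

00

XOR the bytes together:
  start with 0xB6
  0xB6 ⊕ 0xEF = 0x59
  0x59 ⊕ 0x10 = 0x49
  0x49 ⊕ 0x49 = 0x00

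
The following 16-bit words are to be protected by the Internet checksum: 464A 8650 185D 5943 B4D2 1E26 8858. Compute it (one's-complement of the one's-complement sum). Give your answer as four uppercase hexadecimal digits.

6673

One's-complement addition (fold any carry out of bit 15 back into bit 0):
  0x464A + 0x8650 = 0x0CC9A
  0xCC9A + 0x185D = 0x0E4F7
  0xE4F7 + 0x5943 = 0x13E3A → wrap carry → 0x3E3B
  0x3E3B + 0xB4D2 = 0x0F30D
  0xF30D + 0x1E26 = 0x11133 → wrap carry → 0x1134
  0x1134 + 0x8858 = 0x0998C
One's-complement sum = 0x998C.
Checksum = ~0x998C & 0xFFFF = 0x6673.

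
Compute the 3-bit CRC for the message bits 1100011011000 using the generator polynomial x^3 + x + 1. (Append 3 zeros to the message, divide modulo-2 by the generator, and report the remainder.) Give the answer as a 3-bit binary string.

000

Append 3 zeros: 1100011011000000. Divide by 1011 (XOR where the leading bit is 1):
  pos 0: 1100 XOR 1011 = 0111
  pos 1: 1110 XOR 1011 = 0101
  pos 2: 1011 XOR 1011 = 0000
  pos 6: 1011 XOR 1011 = 0000
Remainder (last 3 bits) = 000. This is the CRC / FCS.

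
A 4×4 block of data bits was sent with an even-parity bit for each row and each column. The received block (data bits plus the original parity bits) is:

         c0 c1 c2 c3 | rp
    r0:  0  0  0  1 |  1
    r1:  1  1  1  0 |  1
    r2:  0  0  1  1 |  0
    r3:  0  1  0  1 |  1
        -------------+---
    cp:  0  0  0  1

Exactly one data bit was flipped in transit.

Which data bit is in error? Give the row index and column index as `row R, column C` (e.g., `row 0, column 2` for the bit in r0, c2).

Recompute each row's even parity and compare to rp:
  r0: data parity 1, sent rp 1 → ok
  r1: data parity 1, sent rp 1 → ok
  r2: data parity 0, sent rp 0 → ok
  r3: data parity 0, sent rp 1 → mismatch
Recompute each column's even parity and compare to cp:
  c0: data parity 1, sent cp 0 → mismatch
  c1: data parity 0, sent cp 0 → ok
  c2: data parity 0, sent cp 0 → ok
  c3: data parity 1, sent cp 1 → ok
Exactly one row (r3) and one column (c0) fail → the flipped bit is at their intersection.

row 3, column 0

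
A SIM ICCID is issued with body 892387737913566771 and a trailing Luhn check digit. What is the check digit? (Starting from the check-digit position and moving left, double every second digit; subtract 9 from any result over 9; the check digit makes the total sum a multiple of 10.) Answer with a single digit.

Partial digits right→left: 1 7 7 6 6 5 3 1 9 7 3 7 7 8 3 2 9 8
Double every second digit counting from the check-digit position (so the 1st, 3rd, 5th, ... of the partial from the right).
  doubled (with −9 where >9): 2 5 3 6 9 6 5 6 9 → sum 51
  kept as-is: 7 6 5 1 7 7 8 2 8 → sum 51
Total = 51 + 51 = 102.
Check digit = (10 − (102 mod 10)) mod 10 = 8.

8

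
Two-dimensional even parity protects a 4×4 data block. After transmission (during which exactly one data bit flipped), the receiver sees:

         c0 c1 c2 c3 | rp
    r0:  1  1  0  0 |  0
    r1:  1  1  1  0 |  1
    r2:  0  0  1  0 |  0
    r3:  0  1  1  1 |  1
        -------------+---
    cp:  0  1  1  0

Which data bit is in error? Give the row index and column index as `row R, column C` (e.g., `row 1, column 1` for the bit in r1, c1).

Recompute each row's even parity and compare to rp:
  r0: data parity 0, sent rp 0 → ok
  r1: data parity 1, sent rp 1 → ok
  r2: data parity 1, sent rp 0 → mismatch
  r3: data parity 1, sent rp 1 → ok
Recompute each column's even parity and compare to cp:
  c0: data parity 0, sent cp 0 → ok
  c1: data parity 1, sent cp 1 → ok
  c2: data parity 1, sent cp 1 → ok
  c3: data parity 1, sent cp 0 → mismatch
Exactly one row (r2) and one column (c3) fail → the flipped bit is at their intersection.

row 2, column 3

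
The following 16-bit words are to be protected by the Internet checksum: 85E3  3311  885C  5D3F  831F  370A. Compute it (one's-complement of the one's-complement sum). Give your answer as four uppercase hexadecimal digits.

One's-complement addition (fold any carry out of bit 15 back into bit 0):
  0x85E3 + 0x3311 = 0x0B8F4
  0xB8F4 + 0x885C = 0x14150 → wrap carry → 0x4151
  0x4151 + 0x5D3F = 0x09E90
  0x9E90 + 0x831F = 0x121AF → wrap carry → 0x21B0
  0x21B0 + 0x370A = 0x058BA
One's-complement sum = 0x58BA.
Checksum = ~0x58BA & 0xFFFF = 0xA745.

A745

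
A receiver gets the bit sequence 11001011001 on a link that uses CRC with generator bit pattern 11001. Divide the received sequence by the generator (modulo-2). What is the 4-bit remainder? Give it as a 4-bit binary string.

Modulo-2 division of 11001011001 by 11001:
  pos 0: 11001 XOR 11001 = 00000
  pos 6: 11001 XOR 11001 = 00000
Remainder = 0000 (zero — the frame passes the CRC check).

0000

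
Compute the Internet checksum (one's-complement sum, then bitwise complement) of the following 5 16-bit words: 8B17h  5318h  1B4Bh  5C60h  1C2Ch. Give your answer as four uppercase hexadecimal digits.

One's-complement addition (fold any carry out of bit 15 back into bit 0):
  0x8B17 + 0x5318 = 0x0DE2F
  0xDE2F + 0x1B4B = 0x0F97A
  0xF97A + 0x5C60 = 0x155DA → wrap carry → 0x55DB
  0x55DB + 0x1C2C = 0x07207
One's-complement sum = 0x7207.
Checksum = ~0x7207 & 0xFFFF = 0x8DF8.

8DF8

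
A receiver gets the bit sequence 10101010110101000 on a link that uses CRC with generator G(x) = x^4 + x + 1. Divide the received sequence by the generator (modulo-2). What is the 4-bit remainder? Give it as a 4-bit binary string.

Modulo-2 division of 10101010110101000 by 10011:
  pos 0: 10101 XOR 10011 = 00110
  pos 2: 11001 XOR 10011 = 01010
  pos 3: 10100 XOR 10011 = 00111
  pos 5: 11111 XOR 10011 = 01100
  pos 6: 11000 XOR 10011 = 01011
  pos 7: 10111 XOR 10011 = 00100
  pos 9: 10001 XOR 10011 = 00010
  pos 12: 10000 XOR 10011 = 00011
Remainder = 0011 (nonzero — an error is detected).

0011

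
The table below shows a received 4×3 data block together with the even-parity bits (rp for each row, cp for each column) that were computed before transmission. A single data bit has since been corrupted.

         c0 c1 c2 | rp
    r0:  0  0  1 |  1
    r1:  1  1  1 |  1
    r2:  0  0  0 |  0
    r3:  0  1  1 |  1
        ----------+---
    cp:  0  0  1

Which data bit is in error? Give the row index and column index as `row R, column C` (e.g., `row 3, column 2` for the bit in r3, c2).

row 3, column 0

Recompute each row's even parity and compare to rp:
  r0: data parity 1, sent rp 1 → ok
  r1: data parity 1, sent rp 1 → ok
  r2: data parity 0, sent rp 0 → ok
  r3: data parity 0, sent rp 1 → mismatch
Recompute each column's even parity and compare to cp:
  c0: data parity 1, sent cp 0 → mismatch
  c1: data parity 0, sent cp 0 → ok
  c2: data parity 1, sent cp 1 → ok
Exactly one row (r3) and one column (c0) fail → the flipped bit is at their intersection.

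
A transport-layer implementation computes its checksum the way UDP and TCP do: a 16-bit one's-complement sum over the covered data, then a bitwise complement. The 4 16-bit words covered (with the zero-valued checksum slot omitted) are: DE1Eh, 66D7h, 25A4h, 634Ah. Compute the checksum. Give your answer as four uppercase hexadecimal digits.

One's-complement addition (fold any carry out of bit 15 back into bit 0):
  0xDE1E + 0x66D7 = 0x144F5 → wrap carry → 0x44F6
  0x44F6 + 0x25A4 = 0x06A9A
  0x6A9A + 0x634A = 0x0CDE4
One's-complement sum = 0xCDE4.
Checksum = ~0xCDE4 & 0xFFFF = 0x321B.

321B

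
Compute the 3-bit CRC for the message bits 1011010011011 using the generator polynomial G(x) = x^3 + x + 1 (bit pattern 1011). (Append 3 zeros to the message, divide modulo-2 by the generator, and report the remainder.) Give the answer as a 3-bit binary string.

010

Append 3 zeros: 1011010011011000. Divide by 1011 (XOR where the leading bit is 1):
  pos 0: 1011 XOR 1011 = 0000
  pos 5: 1001 XOR 1011 = 0010
  pos 7: 1010 XOR 1011 = 0001
  pos 10: 1110 XOR 1011 = 0101
  pos 11: 1010 XOR 1011 = 0001
Remainder (last 3 bits) = 010. This is the CRC / FCS.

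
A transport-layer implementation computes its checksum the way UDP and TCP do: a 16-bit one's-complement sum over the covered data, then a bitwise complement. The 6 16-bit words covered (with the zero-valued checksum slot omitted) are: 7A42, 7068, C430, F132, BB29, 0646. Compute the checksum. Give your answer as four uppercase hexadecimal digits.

One's-complement addition (fold any carry out of bit 15 back into bit 0):
  0x7A42 + 0x7068 = 0x0EAAA
  0xEAAA + 0xC430 = 0x1AEDA → wrap carry → 0xAEDB
  0xAEDB + 0xF132 = 0x1A00D → wrap carry → 0xA00E
  0xA00E + 0xBB29 = 0x15B37 → wrap carry → 0x5B38
  0x5B38 + 0x0646 = 0x0617E
One's-complement sum = 0x617E.
Checksum = ~0x617E & 0xFFFF = 0x9E81.

9E81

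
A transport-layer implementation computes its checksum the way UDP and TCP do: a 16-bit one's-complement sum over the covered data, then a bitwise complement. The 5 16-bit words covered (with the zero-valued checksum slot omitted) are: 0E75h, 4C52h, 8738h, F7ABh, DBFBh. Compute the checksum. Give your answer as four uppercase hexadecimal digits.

One's-complement addition (fold any carry out of bit 15 back into bit 0):
  0x0E75 + 0x4C52 = 0x05AC7
  0x5AC7 + 0x8738 = 0x0E1FF
  0xE1FF + 0xF7AB = 0x1D9AA → wrap carry → 0xD9AB
  0xD9AB + 0xDBFB = 0x1B5A6 → wrap carry → 0xB5A7
One's-complement sum = 0xB5A7.
Checksum = ~0xB5A7 & 0xFFFF = 0x4A58.

4A58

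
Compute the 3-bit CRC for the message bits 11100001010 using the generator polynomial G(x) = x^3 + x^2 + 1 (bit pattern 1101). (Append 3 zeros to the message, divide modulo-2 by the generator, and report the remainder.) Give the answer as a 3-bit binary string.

011

Append 3 zeros: 11100001010000. Divide by 1101 (XOR where the leading bit is 1):
  pos 0: 1110 XOR 1101 = 0011
  pos 2: 1100 XOR 1101 = 0001
  pos 5: 1010 XOR 1101 = 0111
  pos 6: 1111 XOR 1101 = 0010
  pos 8: 1000 XOR 1101 = 0101
  pos 9: 1010 XOR 1101 = 0111
  pos 10: 1110 XOR 1101 = 0011
Remainder (last 3 bits) = 011. This is the CRC / FCS.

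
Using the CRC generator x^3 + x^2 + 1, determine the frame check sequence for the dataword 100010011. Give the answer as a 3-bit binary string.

100

Append 3 zeros: 100010011000. Divide by 1101 (XOR where the leading bit is 1):
  pos 0: 1000 XOR 1101 = 0101
  pos 1: 1011 XOR 1101 = 0110
  pos 2: 1100 XOR 1101 = 0001
  pos 5: 1011 XOR 1101 = 0110
  pos 6: 1100 XOR 1101 = 0001
Remainder (last 3 bits) = 100. This is the CRC / FCS.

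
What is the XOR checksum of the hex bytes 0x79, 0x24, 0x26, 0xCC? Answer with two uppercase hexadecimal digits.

XOR the bytes together:
  start with 0x79
  0x79 ⊕ 0x24 = 0x5D
  0x5D ⊕ 0x26 = 0x7B
  0x7B ⊕ 0xCC = 0xB7

B7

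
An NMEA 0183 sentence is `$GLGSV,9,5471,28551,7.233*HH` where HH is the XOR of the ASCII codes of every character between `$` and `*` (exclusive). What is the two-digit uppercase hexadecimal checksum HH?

XOR the ASCII codes of the payload characters:
  'G' = 0x47 → acc = 0x47
  'L' = 0x4C → acc = 0x0B
  'G' = 0x47 → acc = 0x4C
  'S' = 0x53 → acc = 0x1F
  'V' = 0x56 → acc = 0x49
  ',' = 0x2C → acc = 0x65
  '9' = 0x39 → acc = 0x5C
  ',' = 0x2C → acc = 0x70
  '5' = 0x35 → acc = 0x45
  '4' = 0x34 → acc = 0x71
  '7' = 0x37 → acc = 0x46
  '1' = 0x31 → acc = 0x77
  ',' = 0x2C → acc = 0x5B
  '2' = 0x32 → acc = 0x69
  '8' = 0x38 → acc = 0x51
  '5' = 0x35 → acc = 0x64
  '5' = 0x35 → acc = 0x51
  '1' = 0x31 → acc = 0x60
  ',' = 0x2C → acc = 0x4C
  '7' = 0x37 → acc = 0x7B
  '.' = 0x2E → acc = 0x55
  '2' = 0x32 → acc = 0x67
  '3' = 0x33 → acc = 0x54
  '3' = 0x33 → acc = 0x67
Checksum = 0x67.

67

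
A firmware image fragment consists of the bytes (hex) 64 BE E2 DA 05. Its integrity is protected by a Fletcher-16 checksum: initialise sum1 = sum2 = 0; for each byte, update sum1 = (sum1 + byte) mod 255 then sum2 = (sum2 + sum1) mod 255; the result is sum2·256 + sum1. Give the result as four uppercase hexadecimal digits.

54E5

Running sums (mod 255):
  after byte 0 (64): sum1=100, sum2=100
  after byte 1 (BE): sum1=35, sum2=135
  after byte 2 (E2): sum1=6, sum2=141
  after byte 3 (DA): sum1=224, sum2=110
  after byte 4 (05): sum1=229, sum2=84
Checksum = sum2·256 + sum1 = 84·256 + 229 = 21733 = 0x54E5.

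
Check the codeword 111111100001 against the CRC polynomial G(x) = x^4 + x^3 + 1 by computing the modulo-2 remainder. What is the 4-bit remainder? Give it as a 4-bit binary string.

1110

Modulo-2 division of 111111100001 by 11001:
  pos 0: 11111 XOR 11001 = 00110
  pos 2: 11011 XOR 11001 = 00010
  pos 5: 10000 XOR 11001 = 01001
  pos 6: 10010 XOR 11001 = 01011
  pos 7: 10111 XOR 11001 = 01110
Remainder = 1110 (nonzero — an error is detected).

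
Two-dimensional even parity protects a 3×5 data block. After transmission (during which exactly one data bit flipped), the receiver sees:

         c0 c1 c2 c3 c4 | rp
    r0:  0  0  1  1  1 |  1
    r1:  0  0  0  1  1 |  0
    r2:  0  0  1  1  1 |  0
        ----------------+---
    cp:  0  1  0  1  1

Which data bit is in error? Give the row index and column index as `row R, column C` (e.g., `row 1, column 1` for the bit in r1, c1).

Recompute each row's even parity and compare to rp:
  r0: data parity 1, sent rp 1 → ok
  r1: data parity 0, sent rp 0 → ok
  r2: data parity 1, sent rp 0 → mismatch
Recompute each column's even parity and compare to cp:
  c0: data parity 0, sent cp 0 → ok
  c1: data parity 0, sent cp 1 → mismatch
  c2: data parity 0, sent cp 0 → ok
  c3: data parity 1, sent cp 1 → ok
  c4: data parity 1, sent cp 1 → ok
Exactly one row (r2) and one column (c1) fail → the flipped bit is at their intersection.

row 2, column 1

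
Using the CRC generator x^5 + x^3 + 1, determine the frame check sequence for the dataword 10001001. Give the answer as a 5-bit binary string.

Append 5 zeros: 1000100100000. Divide by 101001 (XOR where the leading bit is 1):
  pos 0: 100010 XOR 101001 = 001011
  pos 2: 101101 XOR 101001 = 000100
  pos 5: 100000 XOR 101001 = 001001
  pos 7: 100100 XOR 101001 = 001101
Remainder (last 5 bits) = 01101. This is the CRC / FCS.

01101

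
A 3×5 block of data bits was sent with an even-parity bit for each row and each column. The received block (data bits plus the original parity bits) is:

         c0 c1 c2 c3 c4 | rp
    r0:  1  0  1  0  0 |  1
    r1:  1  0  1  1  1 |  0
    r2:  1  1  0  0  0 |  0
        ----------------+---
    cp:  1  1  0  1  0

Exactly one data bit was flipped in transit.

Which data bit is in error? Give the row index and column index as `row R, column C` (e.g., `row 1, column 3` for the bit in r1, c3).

Recompute each row's even parity and compare to rp:
  r0: data parity 0, sent rp 1 → mismatch
  r1: data parity 0, sent rp 0 → ok
  r2: data parity 0, sent rp 0 → ok
Recompute each column's even parity and compare to cp:
  c0: data parity 1, sent cp 1 → ok
  c1: data parity 1, sent cp 1 → ok
  c2: data parity 0, sent cp 0 → ok
  c3: data parity 1, sent cp 1 → ok
  c4: data parity 1, sent cp 0 → mismatch
Exactly one row (r0) and one column (c4) fail → the flipped bit is at their intersection.

row 0, column 4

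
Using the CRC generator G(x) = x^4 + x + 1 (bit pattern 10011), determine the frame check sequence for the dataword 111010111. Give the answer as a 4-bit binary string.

1010

Append 4 zeros: 1110101110000. Divide by 10011 (XOR where the leading bit is 1):
  pos 0: 11101 XOR 10011 = 01110
  pos 1: 11100 XOR 10011 = 01111
  pos 2: 11111 XOR 10011 = 01100
  pos 3: 11001 XOR 10011 = 01010
  pos 4: 10101 XOR 10011 = 00110
  pos 6: 11000 XOR 10011 = 01011
  pos 7: 10110 XOR 10011 = 00101
Remainder (last 4 bits) = 1010. This is the CRC / FCS.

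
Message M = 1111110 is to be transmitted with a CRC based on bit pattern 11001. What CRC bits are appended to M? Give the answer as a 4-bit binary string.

0010

Append 4 zeros: 11111100000. Divide by 11001 (XOR where the leading bit is 1):
  pos 0: 11111 XOR 11001 = 00110
  pos 2: 11010 XOR 11001 = 00011
  pos 5: 11000 XOR 11001 = 00001
Remainder (last 4 bits) = 0010. This is the CRC / FCS.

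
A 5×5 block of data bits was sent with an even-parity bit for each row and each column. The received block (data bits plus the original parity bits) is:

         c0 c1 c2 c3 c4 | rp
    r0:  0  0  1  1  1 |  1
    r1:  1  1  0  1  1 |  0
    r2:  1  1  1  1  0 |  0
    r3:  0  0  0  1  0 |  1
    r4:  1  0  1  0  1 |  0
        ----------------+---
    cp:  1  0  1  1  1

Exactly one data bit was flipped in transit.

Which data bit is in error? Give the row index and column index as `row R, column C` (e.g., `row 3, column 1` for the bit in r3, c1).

row 4, column 3

Recompute each row's even parity and compare to rp:
  r0: data parity 1, sent rp 1 → ok
  r1: data parity 0, sent rp 0 → ok
  r2: data parity 0, sent rp 0 → ok
  r3: data parity 1, sent rp 1 → ok
  r4: data parity 1, sent rp 0 → mismatch
Recompute each column's even parity and compare to cp:
  c0: data parity 1, sent cp 1 → ok
  c1: data parity 0, sent cp 0 → ok
  c2: data parity 1, sent cp 1 → ok
  c3: data parity 0, sent cp 1 → mismatch
  c4: data parity 1, sent cp 1 → ok
Exactly one row (r4) and one column (c3) fail → the flipped bit is at their intersection.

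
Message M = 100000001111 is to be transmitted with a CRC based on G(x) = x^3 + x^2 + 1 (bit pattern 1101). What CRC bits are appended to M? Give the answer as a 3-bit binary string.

110

Append 3 zeros: 100000001111000. Divide by 1101 (XOR where the leading bit is 1):
  pos 0: 1000 XOR 1101 = 0101
  pos 1: 1010 XOR 1101 = 0111
  pos 2: 1110 XOR 1101 = 0011
  pos 4: 1100 XOR 1101 = 0001
  pos 7: 1111 XOR 1101 = 0010
  pos 9: 1010 XOR 1101 = 0111
  pos 10: 1110 XOR 1101 = 0011
Remainder (last 3 bits) = 110. This is the CRC / FCS.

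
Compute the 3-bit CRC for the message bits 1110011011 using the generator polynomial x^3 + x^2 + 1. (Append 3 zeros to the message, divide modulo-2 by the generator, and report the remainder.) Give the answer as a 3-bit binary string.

100

Append 3 zeros: 1110011011000. Divide by 1101 (XOR where the leading bit is 1):
  pos 0: 1110 XOR 1101 = 0011
  pos 2: 1101 XOR 1101 = 0000
  pos 6: 1011 XOR 1101 = 0110
  pos 7: 1100 XOR 1101 = 0001
Remainder (last 3 bits) = 100. This is the CRC / FCS.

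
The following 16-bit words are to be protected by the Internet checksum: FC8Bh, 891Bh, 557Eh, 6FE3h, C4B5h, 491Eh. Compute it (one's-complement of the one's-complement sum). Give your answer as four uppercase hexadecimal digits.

A722

One's-complement addition (fold any carry out of bit 15 back into bit 0):
  0xFC8B + 0x891B = 0x185A6 → wrap carry → 0x85A7
  0x85A7 + 0x557E = 0x0DB25
  0xDB25 + 0x6FE3 = 0x14B08 → wrap carry → 0x4B09
  0x4B09 + 0xC4B5 = 0x10FBE → wrap carry → 0x0FBF
  0x0FBF + 0x491E = 0x058DD
One's-complement sum = 0x58DD.
Checksum = ~0x58DD & 0xFFFF = 0xA722.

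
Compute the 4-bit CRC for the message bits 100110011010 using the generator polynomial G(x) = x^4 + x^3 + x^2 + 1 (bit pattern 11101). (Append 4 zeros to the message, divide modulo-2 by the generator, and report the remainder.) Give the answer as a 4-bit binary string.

1100

Append 4 zeros: 1001100110100000. Divide by 11101 (XOR where the leading bit is 1):
  pos 0: 10011 XOR 11101 = 01110
  pos 1: 11100 XOR 11101 = 00001
  pos 5: 10110 XOR 11101 = 01011
  pos 6: 10111 XOR 11101 = 01010
  pos 7: 10100 XOR 11101 = 01001
  pos 8: 10010 XOR 11101 = 01111
  pos 9: 11110 XOR 11101 = 00011
Remainder (last 4 bits) = 1100. This is the CRC / FCS.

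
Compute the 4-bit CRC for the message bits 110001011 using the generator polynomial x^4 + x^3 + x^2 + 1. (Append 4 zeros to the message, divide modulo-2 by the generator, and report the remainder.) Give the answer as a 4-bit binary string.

Append 4 zeros: 1100010110000. Divide by 11101 (XOR where the leading bit is 1):
  pos 0: 11000 XOR 11101 = 00101
  pos 2: 10110 XOR 11101 = 01011
  pos 3: 10111 XOR 11101 = 01010
  pos 4: 10101 XOR 11101 = 01000
  pos 5: 10000 XOR 11101 = 01101
  pos 6: 11010 XOR 11101 = 00111
  pos 8: 11100 XOR 11101 = 00001
Remainder (last 4 bits) = 0001. This is the CRC / FCS.

0001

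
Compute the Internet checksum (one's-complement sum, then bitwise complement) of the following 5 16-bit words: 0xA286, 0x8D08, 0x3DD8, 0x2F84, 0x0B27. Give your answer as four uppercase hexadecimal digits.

57ED

One's-complement addition (fold any carry out of bit 15 back into bit 0):
  0xA286 + 0x8D08 = 0x12F8E → wrap carry → 0x2F8F
  0x2F8F + 0x3DD8 = 0x06D67
  0x6D67 + 0x2F84 = 0x09CEB
  0x9CEB + 0x0B27 = 0x0A812
One's-complement sum = 0xA812.
Checksum = ~0xA812 & 0xFFFF = 0x57ED.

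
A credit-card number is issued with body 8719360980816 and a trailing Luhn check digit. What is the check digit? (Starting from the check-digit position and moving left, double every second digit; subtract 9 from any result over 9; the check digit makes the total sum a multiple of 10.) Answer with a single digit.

6

Partial digits right→left: 6 1 8 0 8 9 0 6 3 9 1 7 8
Double every second digit counting from the check-digit position (so the 1st, 3rd, 5th, ... of the partial from the right).
  doubled (with −9 where >9): 3 7 7 0 6 2 7 → sum 32
  kept as-is: 1 0 9 6 9 7 → sum 32
Total = 32 + 32 = 64.
Check digit = (10 − (64 mod 10)) mod 10 = 6.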